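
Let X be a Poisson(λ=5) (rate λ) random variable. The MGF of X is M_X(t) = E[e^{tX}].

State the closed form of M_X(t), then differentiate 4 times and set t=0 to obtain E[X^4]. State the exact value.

E[X^4] = D^4[M](0) = 1555

M_X(t) = e^(5*e^(t) - 5)
D^4[M](t) = (625*e^(4*t)*e^(5*e^(t)) + 750*e^(3*t)*e^(5*e^(t)) + 175*e^(2*t)*e^(5*e^(t)) + 5*e^(t)*e^(5*e^(t)))*e^(-5)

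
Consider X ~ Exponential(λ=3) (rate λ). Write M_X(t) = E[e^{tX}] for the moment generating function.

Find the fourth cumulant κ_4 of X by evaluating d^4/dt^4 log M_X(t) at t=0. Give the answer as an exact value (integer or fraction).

M_X(t) = 3/(3 - t)
K_X(t) = log M_X(t) = -log(3 - t) + log(3)
D^4[K](t) = 6/(t^4 - 12*t^3 + 54*t^2 - 108*t + 81)

κ_4 = D^4[K](0) = 2/27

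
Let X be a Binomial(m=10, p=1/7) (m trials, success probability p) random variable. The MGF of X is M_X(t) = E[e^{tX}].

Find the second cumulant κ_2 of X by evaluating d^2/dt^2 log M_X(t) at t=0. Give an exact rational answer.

M_X(t) = (e^(t)/7 + 6/7)^10
K_X(t) = log M_X(t) = 10*log(e^(t)/7 + 6/7)
K^(2)(t) = 60*e^(t)/(e^(2*t) + 12*e^(t) + 36)

κ_2 = K^(2)(0) = 60/49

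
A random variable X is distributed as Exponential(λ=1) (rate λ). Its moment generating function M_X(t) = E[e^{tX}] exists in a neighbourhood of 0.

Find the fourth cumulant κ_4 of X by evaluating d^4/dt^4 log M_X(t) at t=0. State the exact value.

κ_4 = K′′′′(0) = 6

M_X(t) = 1/(1 - t)
K_X(t) = log M_X(t) = -log(1 - t)
K′(t) = -1/(t - 1)
K′′(t) = 1/(t^2 - 2*t + 1)
K′′′(t) = -2/(t^3 - 3*t^2 + 3*t - 1)
K′′′′(t) = 6/(t^4 - 4*t^3 + 6*t^2 - 4*t + 1)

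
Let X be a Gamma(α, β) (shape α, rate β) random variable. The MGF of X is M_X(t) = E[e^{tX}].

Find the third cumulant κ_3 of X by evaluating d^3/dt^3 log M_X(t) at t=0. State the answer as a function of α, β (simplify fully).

κ_3 = K′′′(0) = 2*α/β^3

M_X(t) = (β/(β - t))^α
K_X(t) = log M_X(t) = α*(log(β) - log(β - t))
K′(t) = -α/(-β + t)
K′′(t) = α/(β^2 - 2*β*t + t^2)
K′′′(t) = -2*α/(-β^3 + 3*β^2*t - 3*β*t^2 + t^3)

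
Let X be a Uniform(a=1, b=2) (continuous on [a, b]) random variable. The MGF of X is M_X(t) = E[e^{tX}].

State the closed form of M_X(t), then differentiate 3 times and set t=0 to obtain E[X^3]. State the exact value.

E[X^3] = d^3M/dt^3 |_{t=0} = 15/4

M_X(t) = (e^(2*t) - e^(t))/t
dM/dt = (2*t*e^(2*t) - t*e^(t) - e^(2*t) + e^(t))/t^2
d^2M/dt^2 = (4*t^2*e^(2*t) - t^2*e^(t) - 4*t*e^(2*t) + 2*t*e^(t) + 2*e^(2*t) - 2*e^(t))/t^3
d^3M/dt^3 = (8*t^3*e^(2*t) - t^3*e^(t) - 12*t^2*e^(2*t) + 3*t^2*e^(t) + 12*t*e^(2*t) - 6*t*e^(t) - 6*e^(2*t) + 6*e^(t))/t^4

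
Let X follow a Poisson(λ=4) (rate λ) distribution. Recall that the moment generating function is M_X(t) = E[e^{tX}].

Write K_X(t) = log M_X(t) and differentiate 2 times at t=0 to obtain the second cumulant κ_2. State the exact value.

M_X(t) = e^(4*e^(t) - 4)
K_X(t) = log M_X(t) = 4*e^(t) - 4
D^2[K](t) = 4*e^(t)

κ_2 = D^2[K](0) = 4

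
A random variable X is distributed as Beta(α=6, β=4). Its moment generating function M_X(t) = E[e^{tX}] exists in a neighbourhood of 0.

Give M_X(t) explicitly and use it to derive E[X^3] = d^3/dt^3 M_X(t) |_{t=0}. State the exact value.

M_X(t) = ₁F₁(6; 10; t)
M′(t) = 3*₁F₁(7; 11; t)/5
M′′(t) = 21*₁F₁(8; 12; t)/55
M′′′(t) = 14*₁F₁(9; 13; t)/55

E[X^3] = M′′′(0) = 14/55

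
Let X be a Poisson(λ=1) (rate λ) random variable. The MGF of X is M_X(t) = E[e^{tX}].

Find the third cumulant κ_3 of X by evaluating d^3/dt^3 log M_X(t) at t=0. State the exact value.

κ_3 = K^(3)(0) = 1

M_X(t) = e^(e^(t) - 1)
K_X(t) = log M_X(t) = e^(t) - 1
K^(3)(t) = e^(t)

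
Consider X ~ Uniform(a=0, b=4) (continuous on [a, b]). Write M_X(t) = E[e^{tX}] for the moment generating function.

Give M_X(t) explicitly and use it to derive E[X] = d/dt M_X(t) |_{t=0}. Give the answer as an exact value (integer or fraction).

E[X] = D[M](0) = 2

M_X(t) = (e^(4*t) - 1)/(4*t)
D[M](t) = (4*t*e^(4*t) - e^(4*t) + 1)/(4*t^2)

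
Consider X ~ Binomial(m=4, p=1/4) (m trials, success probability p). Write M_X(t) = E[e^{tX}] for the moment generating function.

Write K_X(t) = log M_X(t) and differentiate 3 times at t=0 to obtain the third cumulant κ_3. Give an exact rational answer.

κ_3 = d^3K/dt^3 |_{t=0} = 3/8

M_X(t) = (e^(t)/4 + 3/4)^4
K_X(t) = log M_X(t) = 4*log(e^(t)/4 + 3/4)
dK/dt = 4*e^(t)/(e^(t) + 3)
d^2K/dt^2 = 12*e^(t)/(e^(2*t) + 6*e^(t) + 9)
d^3K/dt^3 = (-12*e^(2*t) + 36*e^(t))/(e^(3*t) + 9*e^(2*t) + 27*e^(t) + 27)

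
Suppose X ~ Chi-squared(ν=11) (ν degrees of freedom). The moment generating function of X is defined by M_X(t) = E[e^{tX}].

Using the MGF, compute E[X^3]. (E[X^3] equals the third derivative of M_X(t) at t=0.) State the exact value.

M_X(t) = (1 - 2*t)^(-11/2)

E[X^3] = D^3[M](0) = 2145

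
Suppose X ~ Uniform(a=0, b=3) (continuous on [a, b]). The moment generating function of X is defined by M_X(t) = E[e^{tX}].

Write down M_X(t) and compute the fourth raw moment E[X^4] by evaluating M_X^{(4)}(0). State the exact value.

M_X(t) = (e^(3*t) - 1)/(3*t)
D^4[M](t) = (27*t^4*e^(3*t) - 36*t^3*e^(3*t) + 36*t^2*e^(3*t) - 24*t*e^(3*t) + 8*e^(3*t) - 8)/t^5

E[X^4] = D^4[M](0) = 81/5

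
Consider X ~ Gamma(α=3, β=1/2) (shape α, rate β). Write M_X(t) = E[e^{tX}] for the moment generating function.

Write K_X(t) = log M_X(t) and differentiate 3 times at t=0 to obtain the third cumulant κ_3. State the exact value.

M_X(t) = 1/(8*(1/2 - t)^3)
K_X(t) = log M_X(t) = -3*log(1/2 - t) - 3*log(2)
K′(t) = -6/(2*t - 1)
K′′(t) = 12/(4*t^2 - 4*t + 1)
K′′′(t) = -48/(8*t^3 - 12*t^2 + 6*t - 1)

κ_3 = K′′′(0) = 48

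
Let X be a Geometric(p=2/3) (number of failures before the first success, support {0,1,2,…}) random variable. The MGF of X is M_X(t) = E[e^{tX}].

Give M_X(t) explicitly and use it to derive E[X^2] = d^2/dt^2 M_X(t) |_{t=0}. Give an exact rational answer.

M_X(t) = 2/(3*(1 - e^(t)/3))
M′(t) = 2*e^(t)/(e^(2*t) - 6*e^(t) + 9)
M′′(t) = (-2*e^(2*t) - 6*e^(t))/(e^(3*t) - 9*e^(2*t) + 27*e^(t) - 27)

E[X^2] = M′′(0) = 1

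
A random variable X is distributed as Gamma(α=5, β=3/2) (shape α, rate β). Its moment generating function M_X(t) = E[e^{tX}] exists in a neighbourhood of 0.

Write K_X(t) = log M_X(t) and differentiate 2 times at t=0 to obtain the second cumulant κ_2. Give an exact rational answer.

M_X(t) = 243/(32*(3/2 - t)^5)
K_X(t) = log M_X(t) = -5*log(3/2 - t) - 5*log(2) + 5*log(3)
K^(2)(t) = 20/(4*t^2 - 12*t + 9)

κ_2 = K^(2)(0) = 20/9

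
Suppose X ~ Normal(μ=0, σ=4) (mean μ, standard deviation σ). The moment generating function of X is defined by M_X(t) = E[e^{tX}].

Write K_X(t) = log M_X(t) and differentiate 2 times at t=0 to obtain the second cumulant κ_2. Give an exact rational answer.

κ_2 = K′′(0) = 16

M_X(t) = e^(8*t^2)
K_X(t) = log M_X(t) = 8*t^2
K′(t) = 16*t
K′′(t) = 16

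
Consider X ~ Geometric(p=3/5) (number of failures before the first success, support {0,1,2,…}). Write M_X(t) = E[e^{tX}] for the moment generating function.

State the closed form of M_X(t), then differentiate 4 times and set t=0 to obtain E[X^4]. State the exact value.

E[X^4] = D^4[M](0) = 602/27

M_X(t) = 3/(5*(1 - 2*e^(t)/5))
D^4[M](t) = (-48*e^(4*t) - 1320*e^(3*t) - 3300*e^(2*t) - 750*e^(t))/(32*e^(5*t) - 400*e^(4*t) + 2000*e^(3*t) - 5000*e^(2*t) + 6250*e^(t) - 3125)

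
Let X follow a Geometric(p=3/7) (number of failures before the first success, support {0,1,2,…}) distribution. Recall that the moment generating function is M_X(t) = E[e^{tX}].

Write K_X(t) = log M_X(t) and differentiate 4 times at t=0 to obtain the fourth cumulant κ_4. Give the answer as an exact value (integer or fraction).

M_X(t) = 3/(7*(1 - 4*e^(t)/7))
K_X(t) = log M_X(t) = -log(1 - 4*e^(t)/7) - log(7) + log(3)
D^4[K](t) = (448*e^(3*t) + 3136*e^(2*t) + 1372*e^(t))/(256*e^(4*t) - 1792*e^(3*t) + 4704*e^(2*t) - 5488*e^(t) + 2401)

κ_4 = D^4[K](0) = 1652/27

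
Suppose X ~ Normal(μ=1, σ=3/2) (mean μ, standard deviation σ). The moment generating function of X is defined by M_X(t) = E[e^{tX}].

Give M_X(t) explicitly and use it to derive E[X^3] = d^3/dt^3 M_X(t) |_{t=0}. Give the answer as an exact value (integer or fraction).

E[X^3] = d^3M/dt^3 |_{t=0} = 31/4

M_X(t) = e^(9*t^2/8 + t)
dM/dt = 9*t*e^(t)*e^(9*t^2/8)/4 + e^(t)*e^(9*t^2/8)
d^2M/dt^2 = 81*t^2*e^(t)*e^(9*t^2/8)/16 + 9*t*e^(t)*e^(9*t^2/8)/2 + 13*e^(t)*e^(9*t^2/8)/4
d^3M/dt^3 = 729*t^3*e^(t)*e^(9*t^2/8)/64 + 243*t^2*e^(t)*e^(9*t^2/8)/16 + 351*t*e^(t)*e^(9*t^2/8)/16 + 31*e^(t)*e^(9*t^2/8)/4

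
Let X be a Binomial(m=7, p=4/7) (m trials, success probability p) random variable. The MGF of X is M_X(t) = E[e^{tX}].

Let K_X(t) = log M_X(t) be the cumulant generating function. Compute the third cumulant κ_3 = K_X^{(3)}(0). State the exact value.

κ_3 = K′′′(0) = -12/49

M_X(t) = (4*e^(t)/7 + 3/7)^7
K_X(t) = log M_X(t) = 7*log(4*e^(t)/7 + 3/7)
K′(t) = 28*e^(t)/(4*e^(t) + 3)
K′′(t) = 84*e^(t)/(16*e^(2*t) + 24*e^(t) + 9)
K′′′(t) = (-336*e^(2*t) + 252*e^(t))/(64*e^(3*t) + 144*e^(2*t) + 108*e^(t) + 27)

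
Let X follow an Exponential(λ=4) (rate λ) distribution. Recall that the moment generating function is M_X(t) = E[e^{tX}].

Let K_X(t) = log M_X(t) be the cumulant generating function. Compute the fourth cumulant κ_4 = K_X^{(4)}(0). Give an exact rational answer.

M_X(t) = 4/(4 - t)
K_X(t) = log M_X(t) = -log(4 - t) + 2*log(2)
K^(4)(t) = 6/(t^4 - 16*t^3 + 96*t^2 - 256*t + 256)

κ_4 = K^(4)(0) = 3/128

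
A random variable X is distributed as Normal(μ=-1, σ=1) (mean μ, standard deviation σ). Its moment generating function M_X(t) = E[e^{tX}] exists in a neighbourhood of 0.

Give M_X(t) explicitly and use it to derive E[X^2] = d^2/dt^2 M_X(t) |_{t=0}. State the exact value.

E[X^2] = M^(2)(0) = 2

M_X(t) = e^(t^2/2 - t)
M^(2)(t) = (t^2*e^(t^2/2) - 2*t*e^(t^2/2) + 2*e^(t^2/2))*e^(-t)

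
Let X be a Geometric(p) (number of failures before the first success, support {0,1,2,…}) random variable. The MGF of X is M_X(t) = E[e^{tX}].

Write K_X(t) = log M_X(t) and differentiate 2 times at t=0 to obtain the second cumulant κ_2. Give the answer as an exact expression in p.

M_X(t) = p/(-(1 - p)*e^(t) + 1)
K_X(t) = log M_X(t) = log(p) - log(-(1 - p)*e^(t) + 1)
D^2[K](t) = (-p*e^(t) + e^(t))/(p^2*e^(2*t) - 2*p*e^(2*t) + 2*p*e^(t) + e^(2*t) - 2*e^(t) + 1)

κ_2 = D^2[K](0) = (1 - p)/p^2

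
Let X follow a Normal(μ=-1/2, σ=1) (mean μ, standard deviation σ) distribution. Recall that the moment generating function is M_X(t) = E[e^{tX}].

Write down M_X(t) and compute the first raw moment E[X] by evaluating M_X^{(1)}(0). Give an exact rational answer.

M_X(t) = e^(t^2/2 - t/2)
M^(1)(t) = t*e^(-t/2)*e^(t^2/2) - e^(-t/2)*e^(t^2/2)/2

E[X] = M^(1)(0) = -1/2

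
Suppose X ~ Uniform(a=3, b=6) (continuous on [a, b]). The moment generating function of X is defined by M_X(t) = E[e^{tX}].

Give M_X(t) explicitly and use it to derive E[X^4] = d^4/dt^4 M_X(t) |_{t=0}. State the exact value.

E[X^4] = D^4[M](0) = 2511/5

M_X(t) = (e^(6*t) - e^(3*t))/(3*t)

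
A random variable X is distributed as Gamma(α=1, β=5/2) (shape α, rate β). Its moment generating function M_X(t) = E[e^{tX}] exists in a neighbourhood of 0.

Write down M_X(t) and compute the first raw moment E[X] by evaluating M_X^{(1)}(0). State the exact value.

M_X(t) = 5/(2*(5/2 - t))
D[M](t) = 10/(4*t^2 - 20*t + 25)

E[X] = D[M](0) = 2/5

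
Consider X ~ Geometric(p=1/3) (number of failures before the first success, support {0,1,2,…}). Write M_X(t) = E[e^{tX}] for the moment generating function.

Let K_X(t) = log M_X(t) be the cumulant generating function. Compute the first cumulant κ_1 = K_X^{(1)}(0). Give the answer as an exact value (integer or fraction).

M_X(t) = 1/(3*(1 - 2*e^(t)/3))
K_X(t) = log M_X(t) = -log(1 - 2*e^(t)/3) - log(3)
D[K](t) = -2*e^(t)/(2*e^(t) - 3)

κ_1 = D[K](0) = 2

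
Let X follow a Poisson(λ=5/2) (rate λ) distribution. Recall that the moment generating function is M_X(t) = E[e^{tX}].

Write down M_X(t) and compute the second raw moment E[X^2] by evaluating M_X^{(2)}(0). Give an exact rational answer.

M_X(t) = e^(5*e^(t)/2 - 5/2)
dM/dt = 5*e^(-5/2)*e^(t)*e^(5*e^(t)/2)/2
d^2M/dt^2 = (25*e^(2*t)*e^(5*e^(t)/2) + 10*e^(t)*e^(5*e^(t)/2))*e^(-5/2)/4

E[X^2] = d^2M/dt^2 |_{t=0} = 35/4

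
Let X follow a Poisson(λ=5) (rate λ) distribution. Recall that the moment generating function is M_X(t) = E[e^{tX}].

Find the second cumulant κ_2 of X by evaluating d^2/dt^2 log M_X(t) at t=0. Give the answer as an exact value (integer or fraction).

κ_2 = D^2[K](0) = 5

M_X(t) = e^(5*e^(t) - 5)
K_X(t) = log M_X(t) = 5*e^(t) - 5
D^2[K](t) = 5*e^(t)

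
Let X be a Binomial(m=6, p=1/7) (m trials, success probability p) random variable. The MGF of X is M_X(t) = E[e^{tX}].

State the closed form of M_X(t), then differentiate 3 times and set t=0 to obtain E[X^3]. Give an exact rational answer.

M_X(t) = (e^(t)/7 + 6/7)^6
M′(t) = 6*e^(6*t)/117649 + 180*e^(5*t)/117649 + 2160*e^(4*t)/117649 + 12960*e^(3*t)/117649 + 38880*e^(2*t)/117649 + 46656*e^(t)/117649
M′′(t) = 36*e^(6*t)/117649 + 900*e^(5*t)/117649 + 8640*e^(4*t)/117649 + 38880*e^(3*t)/117649 + 77760*e^(2*t)/117649 + 46656*e^(t)/117649
M′′′(t) = 216*e^(6*t)/117649 + 4500*e^(5*t)/117649 + 34560*e^(4*t)/117649 + 116640*e^(3*t)/117649 + 155520*e^(2*t)/117649 + 46656*e^(t)/117649

E[X^3] = M′′′(0) = 1044/343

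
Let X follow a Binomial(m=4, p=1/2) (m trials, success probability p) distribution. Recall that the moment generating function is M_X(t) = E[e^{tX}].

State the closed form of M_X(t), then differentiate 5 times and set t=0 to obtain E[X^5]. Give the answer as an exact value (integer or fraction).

E[X^5] = M^(5)(0) = 137

M_X(t) = (e^(t)/2 + 1/2)^4
M^(5)(t) = 64*e^(4*t) + 243*e^(3*t)/4 + 12*e^(2*t) + e^(t)/4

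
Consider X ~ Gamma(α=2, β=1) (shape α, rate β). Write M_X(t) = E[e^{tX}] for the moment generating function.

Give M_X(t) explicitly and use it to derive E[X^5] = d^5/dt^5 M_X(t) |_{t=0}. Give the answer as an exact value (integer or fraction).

E[X^5] = d^5M/dt^5 |_{t=0} = 720

M_X(t) = (1 - t)^(-2)
dM/dt = -2/(t^3 - 3*t^2 + 3*t - 1)
d^2M/dt^2 = 6/(t^4 - 4*t^3 + 6*t^2 - 4*t + 1)
d^3M/dt^3 = -24/(t^5 - 5*t^4 + 10*t^3 - 10*t^2 + 5*t - 1)
d^4M/dt^4 = 120/(t^6 - 6*t^5 + 15*t^4 - 20*t^3 + 15*t^2 - 6*t + 1)
d^5M/dt^5 = -720/(t^7 - 7*t^6 + 21*t^5 - 35*t^4 + 35*t^3 - 21*t^2 + 7*t - 1)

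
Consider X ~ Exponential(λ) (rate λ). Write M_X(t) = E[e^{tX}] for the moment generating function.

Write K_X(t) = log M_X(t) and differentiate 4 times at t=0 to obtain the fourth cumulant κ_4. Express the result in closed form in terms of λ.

κ_4 = D^4[K](0) = 6/λ^4

M_X(t) = λ/(λ - t)
K_X(t) = log M_X(t) = log(λ) - log(λ - t)
D^4[K](t) = 6/(λ^4 - 4*λ^3*t + 6*λ^2*t^2 - 4*λ*t^3 + t^4)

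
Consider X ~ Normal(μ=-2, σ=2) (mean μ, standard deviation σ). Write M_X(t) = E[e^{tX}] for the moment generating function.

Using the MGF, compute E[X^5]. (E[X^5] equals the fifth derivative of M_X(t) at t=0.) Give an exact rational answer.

E[X^5] = M^(5)(0) = -832

M_X(t) = e^(2*t^2 - 2*t)
M^(5)(t) = (1024*t^5*e^(2*t^2) - 2560*t^4*e^(2*t^2) + 5120*t^3*e^(2*t^2) - 5120*t^2*e^(2*t^2) + 3200*t*e^(2*t^2) - 832*e^(2*t^2))*e^(-2*t)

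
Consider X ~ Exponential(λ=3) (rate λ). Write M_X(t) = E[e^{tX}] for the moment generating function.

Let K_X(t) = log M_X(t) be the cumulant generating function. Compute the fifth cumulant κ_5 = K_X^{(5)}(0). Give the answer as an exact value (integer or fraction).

M_X(t) = 3/(3 - t)
K_X(t) = log M_X(t) = -log(3 - t) + log(3)
K′(t) = -1/(t - 3)
K′′(t) = 1/(t^2 - 6*t + 9)
K′′′(t) = -2/(t^3 - 9*t^2 + 27*t - 27)
K′′′′(t) = 6/(t^4 - 12*t^3 + 54*t^2 - 108*t + 81)
K′′′′′(t) = -24/(t^5 - 15*t^4 + 90*t^3 - 270*t^2 + 405*t - 243)

κ_5 = K′′′′′(0) = 8/81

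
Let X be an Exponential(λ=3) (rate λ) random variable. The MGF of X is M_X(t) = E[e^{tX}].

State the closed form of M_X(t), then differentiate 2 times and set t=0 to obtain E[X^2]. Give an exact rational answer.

E[X^2] = M′′(0) = 2/9

M_X(t) = 3/(3 - t)
M′(t) = 3/(t^2 - 6*t + 9)
M′′(t) = -6/(t^3 - 9*t^2 + 27*t - 27)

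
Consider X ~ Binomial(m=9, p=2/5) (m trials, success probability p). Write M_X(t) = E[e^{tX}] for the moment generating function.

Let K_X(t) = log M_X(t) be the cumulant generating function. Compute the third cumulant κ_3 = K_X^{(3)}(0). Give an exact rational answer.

M_X(t) = (2*e^(t)/5 + 3/5)^9
K_X(t) = log M_X(t) = 9*log(2*e^(t)/5 + 3/5)
K^(3)(t) = (-108*e^(2*t) + 162*e^(t))/(8*e^(3*t) + 36*e^(2*t) + 54*e^(t) + 27)

κ_3 = K^(3)(0) = 54/125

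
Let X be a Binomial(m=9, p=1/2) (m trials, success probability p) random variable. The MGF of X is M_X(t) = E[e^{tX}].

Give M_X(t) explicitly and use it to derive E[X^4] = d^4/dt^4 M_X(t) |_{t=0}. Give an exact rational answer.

E[X^4] = D^4[M](0) = 1395/2

M_X(t) = (e^(t)/2 + 1/2)^9
D^4[M](t) = 6561*e^(9*t)/512 + 72*e^(8*t) + 21609*e^(7*t)/128 + 1701*e^(6*t)/8 + 39375*e^(5*t)/256 + 63*e^(4*t) + 1701*e^(3*t)/128 + 9*e^(2*t)/8 + 9*e^(t)/512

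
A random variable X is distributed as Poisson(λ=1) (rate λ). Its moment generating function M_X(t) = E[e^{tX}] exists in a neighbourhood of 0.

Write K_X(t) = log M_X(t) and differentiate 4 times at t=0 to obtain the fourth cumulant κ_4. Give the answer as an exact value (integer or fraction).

M_X(t) = e^(e^(t) - 1)
K_X(t) = log M_X(t) = e^(t) - 1
K′(t) = e^(t)
K′′(t) = e^(t)
K′′′(t) = e^(t)
K′′′′(t) = e^(t)

κ_4 = K′′′′(0) = 1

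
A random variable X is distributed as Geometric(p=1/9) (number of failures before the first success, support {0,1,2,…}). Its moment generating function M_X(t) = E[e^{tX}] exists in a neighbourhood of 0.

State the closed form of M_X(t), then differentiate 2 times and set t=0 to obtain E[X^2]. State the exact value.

M_X(t) = 1/(9*(1 - 8*e^(t)/9))
D^2[M](t) = (-64*e^(2*t) - 72*e^(t))/(512*e^(3*t) - 1728*e^(2*t) + 1944*e^(t) - 729)

E[X^2] = D^2[M](0) = 136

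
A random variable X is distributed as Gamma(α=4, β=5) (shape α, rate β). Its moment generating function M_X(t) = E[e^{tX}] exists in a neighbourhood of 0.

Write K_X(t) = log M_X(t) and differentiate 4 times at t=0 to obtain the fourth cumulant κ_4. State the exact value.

M_X(t) = 625/(5 - t)^4
K_X(t) = log M_X(t) = -4*log(5 - t) + 4*log(5)
K^(4)(t) = 24/(t^4 - 20*t^3 + 150*t^2 - 500*t + 625)

κ_4 = K^(4)(0) = 24/625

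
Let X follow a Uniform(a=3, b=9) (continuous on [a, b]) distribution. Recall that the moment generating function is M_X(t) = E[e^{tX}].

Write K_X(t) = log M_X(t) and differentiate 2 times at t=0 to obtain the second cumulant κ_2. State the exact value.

M_X(t) = (e^(9*t) - e^(3*t))/(6*t)
K_X(t) = log M_X(t) = -log(t) + log(e^(9*t) - e^(3*t)) - log(6)
dK/dt = (9*t*e^(6*t) - 3*t - e^(6*t) + 1)/(t*e^(6*t) - t)
d^2K/dt^2 = (-36*t^2*e^(6*t) + e^(12*t) - 2*e^(6*t) + 1)/(t^2*e^(12*t) - 2*t^2*e^(6*t) + t^2)

κ_2 = d^2K/dt^2 |_{t=0} = 3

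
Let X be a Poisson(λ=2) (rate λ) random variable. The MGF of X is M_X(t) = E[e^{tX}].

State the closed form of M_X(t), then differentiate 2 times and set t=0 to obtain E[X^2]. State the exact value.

E[X^2] = M^(2)(0) = 6

M_X(t) = e^(2*e^(t) - 2)
M^(2)(t) = (4*e^(2*t)*e^(2*e^(t)) + 2*e^(t)*e^(2*e^(t)))*e^(-2)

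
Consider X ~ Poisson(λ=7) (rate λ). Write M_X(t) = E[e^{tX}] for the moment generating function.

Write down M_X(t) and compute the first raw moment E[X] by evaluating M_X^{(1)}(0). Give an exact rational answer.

E[X] = M′(0) = 7

M_X(t) = e^(7*e^(t) - 7)
M′(t) = 7*e^(-7)*e^(t)*e^(7*e^(t))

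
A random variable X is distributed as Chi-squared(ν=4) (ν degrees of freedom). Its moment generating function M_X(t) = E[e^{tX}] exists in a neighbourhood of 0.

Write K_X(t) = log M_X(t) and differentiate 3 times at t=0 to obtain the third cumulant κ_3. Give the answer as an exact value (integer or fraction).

M_X(t) = (1 - 2*t)^(-2)
K_X(t) = log M_X(t) = -2*log(1 - 2*t)
K′(t) = -4/(2*t - 1)
K′′(t) = 8/(4*t^2 - 4*t + 1)
K′′′(t) = -32/(8*t^3 - 12*t^2 + 6*t - 1)

κ_3 = K′′′(0) = 32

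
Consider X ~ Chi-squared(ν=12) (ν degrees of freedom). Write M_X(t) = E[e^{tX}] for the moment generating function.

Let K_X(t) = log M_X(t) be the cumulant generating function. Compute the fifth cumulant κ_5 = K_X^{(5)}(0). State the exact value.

M_X(t) = (1 - 2*t)^(-6)
K_X(t) = log M_X(t) = -6*log(1 - 2*t)
D^5[K](t) = -4608/(32*t^5 - 80*t^4 + 80*t^3 - 40*t^2 + 10*t - 1)

κ_5 = D^5[K](0) = 4608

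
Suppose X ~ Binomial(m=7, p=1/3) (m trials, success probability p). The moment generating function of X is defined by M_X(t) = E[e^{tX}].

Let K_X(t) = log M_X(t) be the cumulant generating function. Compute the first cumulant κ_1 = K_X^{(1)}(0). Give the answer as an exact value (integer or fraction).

M_X(t) = (e^(t)/3 + 2/3)^7
K_X(t) = log M_X(t) = 7*log(e^(t)/3 + 2/3)
K′(t) = 7*e^(t)/(e^(t) + 2)

κ_1 = K′(0) = 7/3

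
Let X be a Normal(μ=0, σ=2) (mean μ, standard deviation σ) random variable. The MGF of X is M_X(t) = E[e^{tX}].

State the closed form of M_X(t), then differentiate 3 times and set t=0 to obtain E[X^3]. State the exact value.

E[X^3] = M′′′(0) = 0

M_X(t) = e^(2*t^2)
M′(t) = 4*t*e^(2*t^2)
M′′(t) = 16*t^2*e^(2*t^2) + 4*e^(2*t^2)
M′′′(t) = 64*t^3*e^(2*t^2) + 48*t*e^(2*t^2)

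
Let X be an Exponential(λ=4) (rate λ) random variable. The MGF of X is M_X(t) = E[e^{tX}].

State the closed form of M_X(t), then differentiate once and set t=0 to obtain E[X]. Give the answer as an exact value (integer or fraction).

M_X(t) = 4/(4 - t)
dM/dt = 4/(t^2 - 8*t + 16)

E[X] = dM/dt |_{t=0} = 1/4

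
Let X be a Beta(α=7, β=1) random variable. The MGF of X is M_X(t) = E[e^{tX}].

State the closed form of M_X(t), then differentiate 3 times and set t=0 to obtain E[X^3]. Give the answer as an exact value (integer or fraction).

M_X(t) = ₁F₁(7; 8; t)
M′(t) = 7*₁F₁(8; 9; t)/8
M′′(t) = 7*₁F₁(9; 10; t)/9
M′′′(t) = 7*₁F₁(10; 11; t)/10

E[X^3] = M′′′(0) = 7/10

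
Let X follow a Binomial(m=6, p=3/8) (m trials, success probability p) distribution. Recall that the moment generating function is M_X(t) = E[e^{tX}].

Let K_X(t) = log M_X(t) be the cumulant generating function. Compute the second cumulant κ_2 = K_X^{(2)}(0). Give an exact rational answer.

κ_2 = D^2[K](0) = 45/32

M_X(t) = (3*e^(t)/8 + 5/8)^6
K_X(t) = log M_X(t) = 6*log(3*e^(t)/8 + 5/8)
D^2[K](t) = 90*e^(t)/(9*e^(2*t) + 30*e^(t) + 25)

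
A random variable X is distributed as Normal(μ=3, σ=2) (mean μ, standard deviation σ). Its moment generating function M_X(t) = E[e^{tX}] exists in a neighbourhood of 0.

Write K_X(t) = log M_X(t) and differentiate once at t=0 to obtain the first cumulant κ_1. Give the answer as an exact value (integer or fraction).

M_X(t) = e^(2*t^2 + 3*t)
K_X(t) = log M_X(t) = 2*t^2 + 3*t
K^(1)(t) = 4*t + 3

κ_1 = K^(1)(0) = 3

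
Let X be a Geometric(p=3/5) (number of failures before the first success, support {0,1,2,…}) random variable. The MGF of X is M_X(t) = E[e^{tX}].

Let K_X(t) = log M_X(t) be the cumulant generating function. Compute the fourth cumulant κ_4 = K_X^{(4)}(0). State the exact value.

M_X(t) = 3/(5*(1 - 2*e^(t)/5))
K_X(t) = log M_X(t) = -log(1 - 2*e^(t)/5) - log(5) + log(3)
D^4[K](t) = (40*e^(3*t) + 400*e^(2*t) + 250*e^(t))/(16*e^(4*t) - 160*e^(3*t) + 600*e^(2*t) - 1000*e^(t) + 625)

κ_4 = D^4[K](0) = 230/27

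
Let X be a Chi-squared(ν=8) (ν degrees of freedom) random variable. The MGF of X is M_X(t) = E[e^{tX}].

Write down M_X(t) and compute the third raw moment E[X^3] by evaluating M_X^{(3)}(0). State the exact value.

M_X(t) = (1 - 2*t)^(-4)
M′(t) = -8/(32*t^5 - 80*t^4 + 80*t^3 - 40*t^2 + 10*t - 1)
M′′(t) = 80/(64*t^6 - 192*t^5 + 240*t^4 - 160*t^3 + 60*t^2 - 12*t + 1)
M′′′(t) = -960/(128*t^7 - 448*t^6 + 672*t^5 - 560*t^4 + 280*t^3 - 84*t^2 + 14*t - 1)

E[X^3] = M′′′(0) = 960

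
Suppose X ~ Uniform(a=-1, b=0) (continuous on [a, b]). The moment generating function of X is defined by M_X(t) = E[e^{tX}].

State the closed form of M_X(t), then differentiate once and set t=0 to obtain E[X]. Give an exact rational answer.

M_X(t) = (1 - e^(-t))/t
M^(1)(t) = (t - e^(t) + 1)*e^(-t)/t^2

E[X] = M^(1)(0) = -1/2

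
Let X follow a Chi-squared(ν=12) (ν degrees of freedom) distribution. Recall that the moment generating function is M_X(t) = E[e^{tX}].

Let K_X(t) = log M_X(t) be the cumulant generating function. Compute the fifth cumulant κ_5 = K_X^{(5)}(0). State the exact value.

κ_5 = d^5K/dt^5 |_{t=0} = 4608

M_X(t) = (1 - 2*t)^(-6)
K_X(t) = log M_X(t) = -6*log(1 - 2*t)
dK/dt = -12/(2*t - 1)
d^2K/dt^2 = 24/(4*t^2 - 4*t + 1)
d^3K/dt^3 = -96/(8*t^3 - 12*t^2 + 6*t - 1)
d^4K/dt^4 = 576/(16*t^4 - 32*t^3 + 24*t^2 - 8*t + 1)
d^5K/dt^5 = -4608/(32*t^5 - 80*t^4 + 80*t^3 - 40*t^2 + 10*t - 1)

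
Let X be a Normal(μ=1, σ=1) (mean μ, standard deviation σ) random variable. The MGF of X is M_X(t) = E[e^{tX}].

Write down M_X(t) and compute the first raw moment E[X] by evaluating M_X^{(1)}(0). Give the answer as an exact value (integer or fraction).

E[X] = D[M](0) = 1

M_X(t) = e^(t^2/2 + t)
D[M](t) = t*e^(t)*e^(t^2/2) + e^(t)*e^(t^2/2)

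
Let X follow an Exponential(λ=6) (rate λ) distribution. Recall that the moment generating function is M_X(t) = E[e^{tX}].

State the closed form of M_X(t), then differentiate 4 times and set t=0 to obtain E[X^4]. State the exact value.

M_X(t) = 6/(6 - t)
M′(t) = 6/(t^2 - 12*t + 36)
M′′(t) = -12/(t^3 - 18*t^2 + 108*t - 216)
M′′′(t) = 36/(t^4 - 24*t^3 + 216*t^2 - 864*t + 1296)
M′′′′(t) = -144/(t^5 - 30*t^4 + 360*t^3 - 2160*t^2 + 6480*t - 7776)

E[X^4] = M′′′′(0) = 1/54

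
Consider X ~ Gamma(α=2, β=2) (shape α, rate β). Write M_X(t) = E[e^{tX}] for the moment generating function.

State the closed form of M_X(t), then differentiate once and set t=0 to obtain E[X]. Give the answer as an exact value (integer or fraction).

M_X(t) = 4/(2 - t)^2
M′(t) = -8/(t^3 - 6*t^2 + 12*t - 8)

E[X] = M′(0) = 1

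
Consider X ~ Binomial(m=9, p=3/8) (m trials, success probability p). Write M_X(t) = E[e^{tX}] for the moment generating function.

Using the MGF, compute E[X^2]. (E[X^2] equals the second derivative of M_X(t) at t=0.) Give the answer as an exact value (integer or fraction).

M_X(t) = (3*e^(t)/8 + 5/8)^9

E[X^2] = d^2M/dt^2 |_{t=0} = 27/2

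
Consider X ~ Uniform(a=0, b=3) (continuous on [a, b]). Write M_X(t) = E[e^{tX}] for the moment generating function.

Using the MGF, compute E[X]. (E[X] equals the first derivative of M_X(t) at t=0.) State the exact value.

M_X(t) = (e^(3*t) - 1)/(3*t)
M′(t) = (3*t*e^(3*t) - e^(3*t) + 1)/(3*t^2)

E[X] = M′(0) = 3/2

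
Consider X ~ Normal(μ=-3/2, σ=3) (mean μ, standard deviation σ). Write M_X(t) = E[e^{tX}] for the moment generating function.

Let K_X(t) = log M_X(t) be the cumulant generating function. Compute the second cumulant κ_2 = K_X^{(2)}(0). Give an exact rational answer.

κ_2 = K^(2)(0) = 9

M_X(t) = e^(9*t^2/2 - 3*t/2)
K_X(t) = log M_X(t) = 9*t^2/2 - 3*t/2
K^(2)(t) = 9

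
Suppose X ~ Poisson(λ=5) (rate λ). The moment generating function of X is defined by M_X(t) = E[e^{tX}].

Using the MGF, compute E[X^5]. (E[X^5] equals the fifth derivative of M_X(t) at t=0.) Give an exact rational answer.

E[X^5] = M′′′′′(0) = 12880

M_X(t) = e^(5*e^(t) - 5)
M′(t) = 5*e^(-5)*e^(t)*e^(5*e^(t))
M′′(t) = (25*e^(2*t)*e^(5*e^(t)) + 5*e^(t)*e^(5*e^(t)))*e^(-5)
M′′′(t) = (125*e^(3*t)*e^(5*e^(t)) + 75*e^(2*t)*e^(5*e^(t)) + 5*e^(t)*e^(5*e^(t)))*e^(-5)
M′′′′(t) = (625*e^(4*t)*e^(5*e^(t)) + 750*e^(3*t)*e^(5*e^(t)) + 175*e^(2*t)*e^(5*e^(t)) + 5*e^(t)*e^(5*e^(t)))*e^(-5)
M′′′′′(t) = (3125*e^(5*t)*e^(5*e^(t)) + 6250*e^(4*t)*e^(5*e^(t)) + 3125*e^(3*t)*e^(5*e^(t)) + 375*e^(2*t)*e^(5*e^(t)) + 5*e^(t)*e^(5*e^(t)))*e^(-5)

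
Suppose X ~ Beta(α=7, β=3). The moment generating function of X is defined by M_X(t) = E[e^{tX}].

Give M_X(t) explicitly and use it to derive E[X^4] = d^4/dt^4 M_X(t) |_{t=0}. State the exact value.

M_X(t) = ₁F₁(7; 10; t)
dM/dt = 7*₁F₁(8; 11; t)/10
d^2M/dt^2 = 28*₁F₁(9; 12; t)/55
d^3M/dt^3 = 21*₁F₁(10; 13; t)/55
d^4M/dt^4 = 42*₁F₁(11; 14; t)/143

E[X^4] = d^4M/dt^4 |_{t=0} = 42/143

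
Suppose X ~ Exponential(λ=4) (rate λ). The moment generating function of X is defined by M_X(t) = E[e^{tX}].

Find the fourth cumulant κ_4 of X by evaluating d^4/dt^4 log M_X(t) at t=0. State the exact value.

κ_4 = d^4K/dt^4 |_{t=0} = 3/128

M_X(t) = 4/(4 - t)
K_X(t) = log M_X(t) = -log(4 - t) + 2*log(2)
dK/dt = -1/(t - 4)
d^2K/dt^2 = 1/(t^2 - 8*t + 16)
d^3K/dt^3 = -2/(t^3 - 12*t^2 + 48*t - 64)
d^4K/dt^4 = 6/(t^4 - 16*t^3 + 96*t^2 - 256*t + 256)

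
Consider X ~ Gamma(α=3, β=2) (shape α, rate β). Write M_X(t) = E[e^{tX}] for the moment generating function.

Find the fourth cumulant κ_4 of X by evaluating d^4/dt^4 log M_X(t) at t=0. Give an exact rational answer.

κ_4 = K′′′′(0) = 9/8

M_X(t) = 8/(2 - t)^3
K_X(t) = log M_X(t) = -3*log(2 - t) + 3*log(2)
K′(t) = -3/(t - 2)
K′′(t) = 3/(t^2 - 4*t + 4)
K′′′(t) = -6/(t^3 - 6*t^2 + 12*t - 8)
K′′′′(t) = 18/(t^4 - 8*t^3 + 24*t^2 - 32*t + 16)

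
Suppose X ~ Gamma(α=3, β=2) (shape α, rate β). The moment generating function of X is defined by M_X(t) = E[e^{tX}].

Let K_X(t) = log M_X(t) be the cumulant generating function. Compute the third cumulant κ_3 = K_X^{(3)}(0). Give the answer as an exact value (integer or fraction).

M_X(t) = 8/(2 - t)^3
K_X(t) = log M_X(t) = -3*log(2 - t) + 3*log(2)
K^(3)(t) = -6/(t^3 - 6*t^2 + 12*t - 8)

κ_3 = K^(3)(0) = 3/4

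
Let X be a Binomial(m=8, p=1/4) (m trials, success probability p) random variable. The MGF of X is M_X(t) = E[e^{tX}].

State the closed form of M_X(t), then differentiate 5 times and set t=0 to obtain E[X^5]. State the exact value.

E[X^5] = d^5M/dt^5 |_{t=0} = 4127/16

M_X(t) = (e^(t)/4 + 3/4)^8
dM/dt = e^(8*t)/8192 + 21*e^(7*t)/8192 + 189*e^(6*t)/8192 + 945*e^(5*t)/8192 + 2835*e^(4*t)/8192 + 5103*e^(3*t)/8192 + 5103*e^(2*t)/8192 + 2187*e^(t)/8192
d^2M/dt^2 = e^(8*t)/1024 + 147*e^(7*t)/8192 + 567*e^(6*t)/4096 + 4725*e^(5*t)/8192 + 2835*e^(4*t)/2048 + 15309*e^(3*t)/8192 + 5103*e^(2*t)/4096 + 2187*e^(t)/8192
d^3M/dt^3 = e^(8*t)/128 + 1029*e^(7*t)/8192 + 1701*e^(6*t)/2048 + 23625*e^(5*t)/8192 + 2835*e^(4*t)/512 + 45927*e^(3*t)/8192 + 5103*e^(2*t)/2048 + 2187*e^(t)/8192
d^4M/dt^4 = e^(8*t)/16 + 7203*e^(7*t)/8192 + 5103*e^(6*t)/1024 + 118125*e^(5*t)/8192 + 2835*e^(4*t)/128 + 137781*e^(3*t)/8192 + 5103*e^(2*t)/1024 + 2187*e^(t)/8192
d^5M/dt^5 = e^(8*t)/2 + 50421*e^(7*t)/8192 + 15309*e^(6*t)/512 + 590625*e^(5*t)/8192 + 2835*e^(4*t)/32 + 413343*e^(3*t)/8192 + 5103*e^(2*t)/512 + 2187*e^(t)/8192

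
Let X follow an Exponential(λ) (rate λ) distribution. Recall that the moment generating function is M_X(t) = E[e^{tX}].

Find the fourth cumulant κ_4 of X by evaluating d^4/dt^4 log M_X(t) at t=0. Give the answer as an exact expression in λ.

κ_4 = D^4[K](0) = 6/λ^4

M_X(t) = λ/(λ - t)
K_X(t) = log M_X(t) = log(λ) - log(λ - t)
D^4[K](t) = 6/(λ^4 - 4*λ^3*t + 6*λ^2*t^2 - 4*λ*t^3 + t^4)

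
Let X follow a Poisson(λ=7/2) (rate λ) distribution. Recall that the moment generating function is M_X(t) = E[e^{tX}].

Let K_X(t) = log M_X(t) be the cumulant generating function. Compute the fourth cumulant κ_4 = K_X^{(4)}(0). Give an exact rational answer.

κ_4 = d^4K/dt^4 |_{t=0} = 7/2

M_X(t) = e^(7*e^(t)/2 - 7/2)
K_X(t) = log M_X(t) = 7*e^(t)/2 - 7/2
dK/dt = 7*e^(t)/2
d^2K/dt^2 = 7*e^(t)/2
d^3K/dt^3 = 7*e^(t)/2
d^4K/dt^4 = 7*e^(t)/2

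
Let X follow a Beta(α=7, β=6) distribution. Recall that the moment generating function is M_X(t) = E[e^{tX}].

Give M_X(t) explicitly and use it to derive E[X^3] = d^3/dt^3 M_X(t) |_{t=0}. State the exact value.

M_X(t) = ₁F₁(7; 13; t)
M′(t) = 7*₁F₁(8; 14; t)/13
M′′(t) = 4*₁F₁(9; 15; t)/13
M′′′(t) = 12*₁F₁(10; 16; t)/65

E[X^3] = M′′′(0) = 12/65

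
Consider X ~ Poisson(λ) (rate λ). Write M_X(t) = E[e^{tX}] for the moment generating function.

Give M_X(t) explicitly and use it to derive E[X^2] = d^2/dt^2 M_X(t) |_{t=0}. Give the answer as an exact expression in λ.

E[X^2] = M^(2)(0) = λ*(λ + 1)

M_X(t) = e^(λ*(e^(t) - 1))
M^(2)(t) = (λ^2*e^(2*t)*e^(λ*e^(t)) + λ*e^(t)*e^(λ*e^(t)))*e^(-λ)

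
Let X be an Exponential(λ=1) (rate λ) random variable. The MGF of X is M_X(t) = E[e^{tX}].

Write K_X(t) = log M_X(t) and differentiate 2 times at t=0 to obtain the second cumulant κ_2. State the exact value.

κ_2 = D^2[K](0) = 1

M_X(t) = 1/(1 - t)
K_X(t) = log M_X(t) = -log(1 - t)
D^2[K](t) = 1/(t^2 - 2*t + 1)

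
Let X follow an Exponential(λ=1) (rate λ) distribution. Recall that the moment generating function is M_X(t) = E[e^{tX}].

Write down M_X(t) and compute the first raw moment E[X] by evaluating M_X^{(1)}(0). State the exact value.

E[X] = M^(1)(0) = 1

M_X(t) = 1/(1 - t)
M^(1)(t) = 1/(t^2 - 2*t + 1)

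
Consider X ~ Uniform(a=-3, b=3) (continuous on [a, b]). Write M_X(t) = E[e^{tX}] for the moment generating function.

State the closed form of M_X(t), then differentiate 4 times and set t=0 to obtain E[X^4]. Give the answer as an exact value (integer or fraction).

M_X(t) = (e^(3*t) - e^(-3*t))/(6*t)
D^4[M](t) = (27*t^4*e^(6*t) - 27*t^4 - 36*t^3*e^(6*t) - 36*t^3 + 36*t^2*e^(6*t) - 36*t^2 - 24*t*e^(6*t) - 24*t + 8*e^(6*t) - 8)*e^(-3*t)/(2*t^5)

E[X^4] = D^4[M](0) = 81/5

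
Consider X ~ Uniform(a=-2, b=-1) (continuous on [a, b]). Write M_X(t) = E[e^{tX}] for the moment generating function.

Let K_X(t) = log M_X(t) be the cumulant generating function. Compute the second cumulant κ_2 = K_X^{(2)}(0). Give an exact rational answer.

κ_2 = d^2K/dt^2 |_{t=0} = 1/12

M_X(t) = (e^(-t) - e^(-2*t))/t
K_X(t) = log M_X(t) = -log(t) + log(e^(-t) - e^(-2*t))
dK/dt = (-t*e^(t) + 2*t - e^(t) + 1)/(t*e^(t) - t)
d^2K/dt^2 = (-t^2*e^(t) + e^(2*t) - 2*e^(t) + 1)/(t^2*e^(2*t) - 2*t^2*e^(t) + t^2)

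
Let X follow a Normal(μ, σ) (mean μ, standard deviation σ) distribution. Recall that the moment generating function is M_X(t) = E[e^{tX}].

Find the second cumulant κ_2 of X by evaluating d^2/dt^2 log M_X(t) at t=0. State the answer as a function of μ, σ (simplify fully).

M_X(t) = e^(μ*t + σ^2*t^2/2)
K_X(t) = log M_X(t) = μ*t + σ^2*t^2/2
D^2[K](t) = σ^2

κ_2 = D^2[K](0) = σ^2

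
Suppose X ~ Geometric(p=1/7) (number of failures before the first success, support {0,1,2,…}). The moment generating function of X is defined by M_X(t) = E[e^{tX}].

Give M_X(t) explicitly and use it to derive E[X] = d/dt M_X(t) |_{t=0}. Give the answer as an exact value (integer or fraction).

M_X(t) = 1/(7*(1 - 6*e^(t)/7))
dM/dt = 6*e^(t)/(36*e^(2*t) - 84*e^(t) + 49)

E[X] = dM/dt |_{t=0} = 6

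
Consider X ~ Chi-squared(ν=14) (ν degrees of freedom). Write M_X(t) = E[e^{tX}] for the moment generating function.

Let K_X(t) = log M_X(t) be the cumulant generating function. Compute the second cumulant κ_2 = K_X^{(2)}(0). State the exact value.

M_X(t) = (1 - 2*t)^(-7)
K_X(t) = log M_X(t) = -7*log(1 - 2*t)
D^2[K](t) = 28/(4*t^2 - 4*t + 1)

κ_2 = D^2[K](0) = 28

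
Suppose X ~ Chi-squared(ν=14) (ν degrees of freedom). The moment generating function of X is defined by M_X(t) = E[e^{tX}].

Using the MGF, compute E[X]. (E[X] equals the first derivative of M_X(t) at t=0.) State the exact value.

M_X(t) = (1 - 2*t)^(-7)
dM/dt = 14/(256*t^8 - 1024*t^7 + 1792*t^6 - 1792*t^5 + 1120*t^4 - 448*t^3 + 112*t^2 - 16*t + 1)

E[X] = dM/dt |_{t=0} = 14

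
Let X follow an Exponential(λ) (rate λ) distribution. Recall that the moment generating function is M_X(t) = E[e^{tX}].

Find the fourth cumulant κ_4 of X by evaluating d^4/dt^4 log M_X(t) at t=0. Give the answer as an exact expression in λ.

κ_4 = D^4[K](0) = 6/λ^4

M_X(t) = λ/(λ - t)
K_X(t) = log M_X(t) = log(λ) - log(λ - t)
D^4[K](t) = 6/(λ^4 - 4*λ^3*t + 6*λ^2*t^2 - 4*λ*t^3 + t^4)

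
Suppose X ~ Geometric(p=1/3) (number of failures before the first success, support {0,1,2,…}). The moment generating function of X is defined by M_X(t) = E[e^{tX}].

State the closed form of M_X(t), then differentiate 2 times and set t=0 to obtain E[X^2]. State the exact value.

E[X^2] = M′′(0) = 10

M_X(t) = 1/(3*(1 - 2*e^(t)/3))
M′(t) = 2*e^(t)/(4*e^(2*t) - 12*e^(t) + 9)
M′′(t) = (-4*e^(2*t) - 6*e^(t))/(8*e^(3*t) - 36*e^(2*t) + 54*e^(t) - 27)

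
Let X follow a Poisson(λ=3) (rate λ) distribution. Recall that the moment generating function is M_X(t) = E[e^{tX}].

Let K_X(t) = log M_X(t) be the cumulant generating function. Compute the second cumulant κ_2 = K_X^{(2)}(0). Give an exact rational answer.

κ_2 = K^(2)(0) = 3

M_X(t) = e^(3*e^(t) - 3)
K_X(t) = log M_X(t) = 3*e^(t) - 3
K^(2)(t) = 3*e^(t)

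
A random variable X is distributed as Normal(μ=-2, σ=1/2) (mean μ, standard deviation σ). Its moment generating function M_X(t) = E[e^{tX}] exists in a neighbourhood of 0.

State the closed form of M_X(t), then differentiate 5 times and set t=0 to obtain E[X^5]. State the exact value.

M_X(t) = e^(t^2/8 - 2*t)
M′(t) = t*e^(-2*t)*e^(t^2/8)/4 - 2*e^(-2*t)*e^(t^2/8)
M′′(t) = (t^2*e^(t^2/8) - 16*t*e^(t^2/8) + 68*e^(t^2/8))*e^(-2*t)/16
M′′′(t) = (t^3*e^(t^2/8) - 24*t^2*e^(t^2/8) + 204*t*e^(t^2/8) - 608*e^(t^2/8))*e^(-2*t)/64
M′′′′(t) = (t^4*e^(t^2/8) - 32*t^3*e^(t^2/8) + 408*t^2*e^(t^2/8) - 2432*t*e^(t^2/8) + 5680*e^(t^2/8))*e^(-2*t)/256
M′′′′′(t) = (t^5*e^(t^2/8) - 40*t^4*e^(t^2/8) + 680*t^3*e^(t^2/8) - 6080*t^2*e^(t^2/8) + 28400*t*e^(t^2/8) - 55168*e^(t^2/8))*e^(-2*t)/1024

E[X^5] = M′′′′′(0) = -431/8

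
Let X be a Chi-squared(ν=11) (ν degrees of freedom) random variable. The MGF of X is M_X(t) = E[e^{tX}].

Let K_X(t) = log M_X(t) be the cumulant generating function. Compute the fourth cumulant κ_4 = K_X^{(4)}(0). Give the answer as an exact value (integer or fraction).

κ_4 = K′′′′(0) = 528

M_X(t) = (1 - 2*t)^(-11/2)
K_X(t) = log M_X(t) = -11*log(1 - 2*t)/2
K′(t) = -11/(2*t - 1)
K′′(t) = 22/(4*t^2 - 4*t + 1)
K′′′(t) = -88/(8*t^3 - 12*t^2 + 6*t - 1)
K′′′′(t) = 528/(16*t^4 - 32*t^3 + 24*t^2 - 8*t + 1)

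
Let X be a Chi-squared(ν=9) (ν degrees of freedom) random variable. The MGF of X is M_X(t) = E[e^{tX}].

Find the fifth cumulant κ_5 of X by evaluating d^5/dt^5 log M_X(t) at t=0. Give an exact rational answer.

M_X(t) = (1 - 2*t)^(-9/2)
K_X(t) = log M_X(t) = -9*log(1 - 2*t)/2
K′(t) = -9/(2*t - 1)
K′′(t) = 18/(4*t^2 - 4*t + 1)
K′′′(t) = -72/(8*t^3 - 12*t^2 + 6*t - 1)
K′′′′(t) = 432/(16*t^4 - 32*t^3 + 24*t^2 - 8*t + 1)
K′′′′′(t) = -3456/(32*t^5 - 80*t^4 + 80*t^3 - 40*t^2 + 10*t - 1)

κ_5 = K′′′′′(0) = 3456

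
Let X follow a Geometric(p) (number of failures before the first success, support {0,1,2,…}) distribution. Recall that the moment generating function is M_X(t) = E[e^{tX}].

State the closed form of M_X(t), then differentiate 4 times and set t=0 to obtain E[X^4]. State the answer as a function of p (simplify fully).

M_X(t) = p/(-(1 - p)*e^(t) + 1)

E[X^4] = D^4[M](0) = 1 - 15/p + 50/p^2 - 60/p^3 + 24/p^4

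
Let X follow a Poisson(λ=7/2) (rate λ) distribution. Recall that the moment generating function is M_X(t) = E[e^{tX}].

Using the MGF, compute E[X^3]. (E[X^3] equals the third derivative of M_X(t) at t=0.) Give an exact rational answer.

E[X^3] = M^(3)(0) = 665/8

M_X(t) = e^(7*e^(t)/2 - 7/2)
M^(3)(t) = (343*e^(3*t)*e^(7*e^(t)/2) + 294*e^(2*t)*e^(7*e^(t)/2) + 28*e^(t)*e^(7*e^(t)/2))*e^(-7/2)/8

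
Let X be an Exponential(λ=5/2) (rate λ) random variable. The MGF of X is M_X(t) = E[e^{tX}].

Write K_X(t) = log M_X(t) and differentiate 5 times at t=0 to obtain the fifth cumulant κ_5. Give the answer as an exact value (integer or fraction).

κ_5 = d^5K/dt^5 |_{t=0} = 768/3125

M_X(t) = 5/(2*(5/2 - t))
K_X(t) = log M_X(t) = -log(5/2 - t) - log(2) + log(5)
dK/dt = -2/(2*t - 5)
d^2K/dt^2 = 4/(4*t^2 - 20*t + 25)
d^3K/dt^3 = -16/(8*t^3 - 60*t^2 + 150*t - 125)
d^4K/dt^4 = 96/(16*t^4 - 160*t^3 + 600*t^2 - 1000*t + 625)
d^5K/dt^5 = -768/(32*t^5 - 400*t^4 + 2000*t^3 - 5000*t^2 + 6250*t - 3125)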